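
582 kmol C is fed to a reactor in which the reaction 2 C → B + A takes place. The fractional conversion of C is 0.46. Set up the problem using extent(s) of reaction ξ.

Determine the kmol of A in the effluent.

134 kmol

C reacted = 0.46 × 582 = 267.7 kmol; ν_C = −2, so ξ = 267.7/2 = 133.9 kmol.
Outlet amounts (n = n₀ + ν ξ):
  C: 582 − 2(133.9) = 314.3
  B: 0 + 1(133.9) = 133.9
  A: 0 + 1(133.9) = 133.9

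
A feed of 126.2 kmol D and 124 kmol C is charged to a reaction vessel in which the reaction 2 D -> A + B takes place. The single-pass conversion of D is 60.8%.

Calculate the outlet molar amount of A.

38.4 kmol

D reacted = 0.608 × 126.2 = 76.73 kmol; ν_D = −2, so ξ = 76.73/2 = 38.36 kmol.
Outlet amounts (n = n₀ + ν ξ):
  D: 126.2 − 2(38.36) = 49.47
  A: 0 + 1(38.36) = 38.36
  B: 0 + 1(38.36) = 38.36
  C: 124 (inert)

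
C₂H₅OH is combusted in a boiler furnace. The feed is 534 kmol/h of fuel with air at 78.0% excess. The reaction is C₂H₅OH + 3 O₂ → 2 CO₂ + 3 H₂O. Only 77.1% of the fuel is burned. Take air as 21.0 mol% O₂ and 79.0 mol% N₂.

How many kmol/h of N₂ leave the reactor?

Stoichiometric O₂ = 3 × 534 = 1602 kmol/h; O₂ fed = 1602 × 1.780 = 2852 kmol/h.
N₂ fed = 2852 × 79/21 = 10730 kmol/h.
Fuel reacted = 0.771 × 534 → ξ = 411.7 kmol/h.
Outlet (n = n₀ + ν ξ):
  C₂H₅OH: 534 − 1(411.7) = 122.3
  O₂: 2852 − 3(411.7) = 1616
  N₂: 10730 (inert)
  CO₂: 0 + 2(411.7) = 823.4
  H₂O: 0 + 3(411.7) = 1235

10700 kmol/h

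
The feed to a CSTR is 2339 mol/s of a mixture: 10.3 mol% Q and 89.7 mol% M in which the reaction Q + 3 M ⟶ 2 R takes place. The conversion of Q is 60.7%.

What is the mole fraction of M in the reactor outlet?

Q reacted = 0.607 × 240.9 = 146.2 mol/s; ν_Q = −1, so ξ = 146.2/1 = 146.2 mol/s.
Outlet amounts (n = n₀ + ν ξ):
  Q: 240.9 − 1(146.2) = 94.68
  M: 2098 − 3(146.2) = 1659
  R: 0 + 2(146.2) = 292.5
Total out = 2047 mol/s; y_M = 1659 / 2047 = 0.8108.

0.811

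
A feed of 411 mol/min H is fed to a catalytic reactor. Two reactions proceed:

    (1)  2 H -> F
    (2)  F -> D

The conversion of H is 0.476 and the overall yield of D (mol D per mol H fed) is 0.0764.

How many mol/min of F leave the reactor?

Conversion of H: H consumed = 2ξ₁ = 0.476 × 411 → ξ₁ = 97.82 mol/min.
Yield of D: 1ξ₂ / 411 = 0.0764 → ξ₂ = 31.4 mol/min.
Outlet amounts (n = n₀ + Σ ν·ξ):
  H: 411 − 2(97.82) = 215.4
  F: 0 + 1(97.82) − 1(31.4) = 66.42
  D: 0 + 1(31.4) = 31.4

66.4 mol/min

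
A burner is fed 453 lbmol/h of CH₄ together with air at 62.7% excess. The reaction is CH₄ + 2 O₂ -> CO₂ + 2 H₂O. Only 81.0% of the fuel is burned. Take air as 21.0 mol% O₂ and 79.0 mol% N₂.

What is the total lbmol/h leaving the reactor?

Stoichiometric O₂ = 2 × 453 = 906 lbmol/h; O₂ fed = 906 × 1.627 = 1474 lbmol/h.
N₂ fed = 1474 × 79/21 = 5545 lbmol/h.
Fuel reacted = 0.81 × 453 → ξ = 366.9 lbmol/h.
Outlet (n = n₀ + ν ξ):
  CH₄: 453 − 1(366.9) = 86.07
  O₂: 1474 − 2(366.9) = 740.2
  N₂: 5545 (inert)
  CO₂: 0 + 1(366.9) = 366.9
  H₂O: 0 + 2(366.9) = 733.9
Total out = 86.07 + 740.2 + 5545 + 366.9 + 733.9 = 7472 lbmol/h.

7470 lbmol/h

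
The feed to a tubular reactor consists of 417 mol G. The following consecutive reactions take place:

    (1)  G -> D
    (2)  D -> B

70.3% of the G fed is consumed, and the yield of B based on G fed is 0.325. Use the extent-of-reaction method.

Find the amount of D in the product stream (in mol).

Conversion of G: G consumed = 1ξ₁ = 0.703 × 417 → ξ₁ = 293.2 mol.
Yield of B: 1ξ₂ / 417 = 0.325 → ξ₂ = 135.5 mol.
Outlet amounts (n = n₀ + Σ ν·ξ):
  G: 417 − 1(293.2) = 123.8
  D: 0 + 1(293.2) − 1(135.5) = 157.6
  B: 0 + 1(135.5) = 135.5

158 mol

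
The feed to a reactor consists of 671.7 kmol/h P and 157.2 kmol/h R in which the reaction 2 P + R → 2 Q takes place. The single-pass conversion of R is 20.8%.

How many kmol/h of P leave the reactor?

R reacted = 0.208 × 157.2 = 32.7 kmol/h; ν_R = −1, so ξ = 32.7/1 = 32.7 kmol/h.
Outlet amounts (n = n₀ + ν ξ):
  P: 671.7 − 2(32.7) = 606.3
  R: 157.2 − 1(32.7) = 124.5
  Q: 0 + 2(32.7) = 65.4

606 kmol/h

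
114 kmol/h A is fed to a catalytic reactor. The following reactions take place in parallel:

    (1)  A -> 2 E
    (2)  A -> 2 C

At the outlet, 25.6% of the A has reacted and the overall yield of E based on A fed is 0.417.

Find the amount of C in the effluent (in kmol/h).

10.8 kmol/h

Yield of E: 2ξ₁ / 114 = 0.417 → ξ₁ = 23.77 kmol/h.
Conversion of A: 1ξ₁ + 1ξ₂ = 0.256 × 114 = 29.18 → ξ₂ = 5.415 kmol/h.
Outlet amounts (n = n₀ + Σ ν·ξ):
  A: 114 − 1(23.77) − 1(5.415) = 84.82
  E: 0 + 2(23.77) = 47.54
  C: 0 + 2(5.415) = 10.83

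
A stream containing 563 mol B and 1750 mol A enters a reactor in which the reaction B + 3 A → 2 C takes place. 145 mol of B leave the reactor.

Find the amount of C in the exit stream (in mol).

For B: n = n₀ − 1ξ → 145 = 563 − 1ξ, giving ξ = 418 mol.
Outlet amounts (n = n₀ + ν ξ):
  B: 563 − 1(418) = 145
  A: 1750 − 3(418) = 496
  C: 0 + 2(418) = 836

836 mol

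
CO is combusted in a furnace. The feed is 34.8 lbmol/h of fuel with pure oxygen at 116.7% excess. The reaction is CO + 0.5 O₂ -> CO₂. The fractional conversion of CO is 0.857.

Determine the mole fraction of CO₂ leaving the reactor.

0.518

Stoichiometric O₂ = 0.5 × 34.8 = 17.4 lbmol/h; O₂ fed = 17.4 × 2.167 = 37.71 lbmol/h.
Fuel reacted = 0.857 × 34.8 → ξ = 29.82 lbmol/h.
Outlet (n = n₀ + ν ξ):
  CO: 34.8 − 1(29.82) = 4.976
  O₂: 37.71 − 0.5(29.82) = 22.79
  CO₂: 0 + 1(29.82) = 29.82
Total out = 57.59 lbmol/h; y_CO₂ = 29.82 / 57.59 = 0.5178.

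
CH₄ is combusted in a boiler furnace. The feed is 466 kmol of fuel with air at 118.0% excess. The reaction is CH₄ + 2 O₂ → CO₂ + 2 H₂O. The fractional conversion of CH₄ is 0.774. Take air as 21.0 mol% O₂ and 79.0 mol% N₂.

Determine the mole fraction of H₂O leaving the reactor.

0.0711

Stoichiometric O₂ = 2 × 466 = 932 kmol; O₂ fed = 932 × 2.180 = 2032 kmol.
N₂ fed = 2032 × 79/21 = 7643 kmol.
Fuel reacted = 0.774 × 466 → ξ = 360.7 kmol.
Outlet (n = n₀ + ν ξ):
  CH₄: 466 − 1(360.7) = 105.3
  O₂: 2032 − 2(360.7) = 1310
  N₂: 7643 (inert)
  CO₂: 0 + 1(360.7) = 360.7
  H₂O: 0 + 2(360.7) = 721.4
Total out = 10140 kmol; y_H₂O = 721.4 / 10140 = 0.07113.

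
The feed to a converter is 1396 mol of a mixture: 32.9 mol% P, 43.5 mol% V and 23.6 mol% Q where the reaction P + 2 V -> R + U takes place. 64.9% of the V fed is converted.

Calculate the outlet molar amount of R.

197 mol

V reacted = 0.649 × 607.3 = 394.1 mol; ν_V = −2, so ξ = 394.1/2 = 197.1 mol.
Outlet amounts (n = n₀ + ν ξ):
  P: 459.3 − 1(197.1) = 262.2
  V: 607.3 − 2(197.1) = 213.1
  R: 0 + 1(197.1) = 197.1
  U: 0 + 1(197.1) = 197.1
  Q: 329.5 (inert)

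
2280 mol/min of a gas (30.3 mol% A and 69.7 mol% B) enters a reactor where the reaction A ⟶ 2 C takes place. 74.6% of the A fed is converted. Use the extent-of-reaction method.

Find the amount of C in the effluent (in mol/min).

1030 mol/min

A reacted = 0.746 × 690.8 = 515.4 mol/min; ν_A = −1, so ξ = 515.4/1 = 515.4 mol/min.
Outlet amounts (n = n₀ + ν ξ):
  A: 690.8 − 1(515.4) = 175.5
  C: 0 + 2(515.4) = 1031
  B: 1589 (inert)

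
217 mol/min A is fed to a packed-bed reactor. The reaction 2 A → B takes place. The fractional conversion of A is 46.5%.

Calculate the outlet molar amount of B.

A reacted = 0.465 × 217 = 100.9 mol/min; ν_A = −2, so ξ = 100.9/2 = 50.45 mol/min.
Outlet amounts (n = n₀ + ν ξ):
  A: 217 − 2(50.45) = 116.1
  B: 0 + 1(50.45) = 50.45

50.5 mol/min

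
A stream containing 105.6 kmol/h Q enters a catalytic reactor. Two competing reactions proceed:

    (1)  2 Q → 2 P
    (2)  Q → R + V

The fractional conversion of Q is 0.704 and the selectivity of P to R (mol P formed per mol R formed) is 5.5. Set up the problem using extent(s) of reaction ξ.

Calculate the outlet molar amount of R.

Conversion of Q: Q consumed = 0.704 × 105.6 = 74.34 kmol/h = 2ξ₁ + 1ξ₂.
Selectivity: 2ξ₁ / (1ξ₂) = 5.5 → ξ₁ = 2.75 ξ₂.
Substitute: (2·2.75 + 1) ξ₂ = 74.34 → ξ₂ = 11.44 kmol/h, ξ₁ = 31.45 kmol/h.
Outlet amounts (n = n₀ + Σ ν·ξ):
  Q: 105.6 − 2(31.45) − 1(11.44) = 31.26
  P: 0 + 2(31.45) = 62.91
  R: 0 + 1(11.44) = 11.44
  V: 0 + 1(11.44) = 11.44

11.4 kmol/h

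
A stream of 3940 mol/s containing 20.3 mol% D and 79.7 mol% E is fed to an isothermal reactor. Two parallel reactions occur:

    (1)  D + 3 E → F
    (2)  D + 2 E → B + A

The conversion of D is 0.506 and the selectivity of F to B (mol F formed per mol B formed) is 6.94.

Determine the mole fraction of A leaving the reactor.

Conversion of D: D consumed = 0.506 × 799.8 = 404.7 mol/s = 1ξ₁ + 1ξ₂.
Selectivity: 1ξ₁ / (1ξ₂) = 6.94 → ξ₁ = 6.94 ξ₂.
Substitute: (1·6.94 + 1) ξ₂ = 404.7 → ξ₂ = 50.97 mol/s, ξ₁ = 353.7 mol/s.
Outlet amounts (n = n₀ + Σ ν·ξ):
  D: 799.8 − 1(353.7) − 1(50.97) = 395.1
  E: 3140 − 3(353.7) − 2(50.97) = 1977
  F: 0 + 1(353.7) = 353.7
  B: 0 + 1(50.97) = 50.97
  A: 0 + 1(50.97) = 50.97
Total out = 2828 mol/s; y_A = 50.97 / 2828 = 0.01802.

0.018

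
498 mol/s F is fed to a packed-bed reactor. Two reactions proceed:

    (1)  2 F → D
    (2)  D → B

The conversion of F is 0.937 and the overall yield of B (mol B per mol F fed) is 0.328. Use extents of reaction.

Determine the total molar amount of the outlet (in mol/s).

Conversion of F: F consumed = 2ξ₁ = 0.937 × 498 → ξ₁ = 233.3 mol/s.
Yield of B: 1ξ₂ / 498 = 0.328 → ξ₂ = 163.3 mol/s.
Outlet amounts (n = n₀ + Σ ν·ξ):
  F: 498 − 2(233.3) = 31.37
  D: 0 + 1(233.3) − 1(163.3) = 69.97
  B: 0 + 1(163.3) = 163.3
Total out = 31.37 + 69.97 + 163.3 = 264.7 mol/s.

265 mol/s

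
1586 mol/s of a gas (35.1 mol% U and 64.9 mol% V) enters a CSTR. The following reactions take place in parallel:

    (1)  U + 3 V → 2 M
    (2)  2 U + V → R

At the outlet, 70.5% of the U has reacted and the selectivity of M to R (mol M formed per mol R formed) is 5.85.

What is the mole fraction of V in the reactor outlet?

0.261

Conversion of U: U consumed = 0.705 × 556.7 = 392.5 mol/s = 1ξ₁ + 2ξ₂.
Selectivity: 2ξ₁ / (1ξ₂) = 5.85 → ξ₁ = 2.925 ξ₂.
Substitute: (1·2.925 + 2) ξ₂ = 392.5 → ξ₂ = 79.69 mol/s, ξ₁ = 233.1 mol/s.
Outlet amounts (n = n₀ + Σ ν·ξ):
  U: 556.7 − 1(233.1) − 2(79.69) = 164.2
  V: 1029 − 3(233.1) − 1(79.69) = 250.4
  M: 0 + 2(233.1) = 466.2
  R: 0 + 1(79.69) = 79.69
Total out = 960.4 mol/s; y_V = 250.4 / 960.4 = 0.2607.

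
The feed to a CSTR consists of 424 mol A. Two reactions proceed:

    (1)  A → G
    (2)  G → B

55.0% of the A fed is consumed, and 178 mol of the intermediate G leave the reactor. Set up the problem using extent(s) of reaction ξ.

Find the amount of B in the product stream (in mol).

Conversion of A: A consumed = 1ξ₁ = 0.55 × 424 → ξ₁ = 233.2 mol.
G balance: n_G = 0 + 1ξ₁ − 1ξ₂ = 178 → ξ₂ = (1·233.2 − 178)/1 = 55.2 mol.
Outlet amounts (n = n₀ + Σ ν·ξ):
  A: 424 − 1(233.2) = 190.8
  G: 0 + 1(233.2) − 1(55.2) = 178
  B: 0 + 1(55.2) = 55.2

55.2 mol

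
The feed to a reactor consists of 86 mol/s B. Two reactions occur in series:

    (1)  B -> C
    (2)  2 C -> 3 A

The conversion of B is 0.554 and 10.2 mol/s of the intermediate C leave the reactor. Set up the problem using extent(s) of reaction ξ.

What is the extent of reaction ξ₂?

Conversion of B: B consumed = 1ξ₁ = 0.554 × 86 → ξ₁ = 47.64 mol/s.
C balance: n_C = 0 + 1ξ₁ − 2ξ₂ = 10.2 → ξ₂ = (1·47.64 − 10.2)/2 = 18.72 mol/s.
Outlet amounts (n = n₀ + Σ ν·ξ):
  B: 86 − 1(47.64) = 38.36
  C: 0 + 1(47.64) − 2(18.72) = 10.2
  A: 0 + 3(18.72) = 56.17

ξ₂ = 18.7 mol/s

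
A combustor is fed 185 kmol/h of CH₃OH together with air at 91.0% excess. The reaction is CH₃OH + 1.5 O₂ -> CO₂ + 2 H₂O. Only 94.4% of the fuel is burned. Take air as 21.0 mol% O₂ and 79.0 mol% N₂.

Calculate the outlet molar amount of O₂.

Stoichiometric O₂ = 1.5 × 185 = 277.5 kmol/h; O₂ fed = 277.5 × 1.910 = 530 kmol/h.
N₂ fed = 530 × 79/21 = 1994 kmol/h.
Fuel reacted = 0.944 × 185 → ξ = 174.6 kmol/h.
Outlet (n = n₀ + ν ξ):
  CH₃OH: 185 − 1(174.6) = 10.36
  O₂: 530 − 1.5(174.6) = 268.1
  N₂: 1994 (inert)
  CO₂: 0 + 1(174.6) = 174.6
  H₂O: 0 + 2(174.6) = 349.3

268 kmol/h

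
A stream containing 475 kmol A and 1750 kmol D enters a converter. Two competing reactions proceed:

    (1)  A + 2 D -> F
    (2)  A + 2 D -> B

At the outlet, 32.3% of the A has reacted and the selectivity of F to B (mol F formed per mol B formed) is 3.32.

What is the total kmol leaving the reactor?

Conversion of A: A consumed = 0.323 × 475 = 153.4 kmol = 1ξ₁ + 1ξ₂.
Selectivity: 1ξ₁ / (1ξ₂) = 3.32 → ξ₁ = 3.32 ξ₂.
Substitute: (1·3.32 + 1) ξ₂ = 153.4 → ξ₂ = 35.52 kmol, ξ₁ = 117.9 kmol.
Outlet amounts (n = n₀ + Σ ν·ξ):
  A: 475 − 1(117.9) − 1(35.52) = 321.6
  D: 1750 − 2(117.9) − 2(35.52) = 1443
  F: 0 + 1(117.9) = 117.9
  B: 0 + 1(35.52) = 35.52
Total out = 321.6 + 1443 + 117.9 + 35.52 = 1918 kmol.

1920 kmol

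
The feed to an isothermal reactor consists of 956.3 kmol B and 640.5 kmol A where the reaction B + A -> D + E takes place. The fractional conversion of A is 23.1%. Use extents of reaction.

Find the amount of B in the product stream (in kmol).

A reacted = 0.231 × 640.5 = 148 kmol; ν_A = −1, so ξ = 148/1 = 148 kmol.
Outlet amounts (n = n₀ + ν ξ):
  B: 956.3 − 1(148) = 808.3
  A: 640.5 − 1(148) = 492.5
  D: 0 + 1(148) = 148
  E: 0 + 1(148) = 148

808 kmol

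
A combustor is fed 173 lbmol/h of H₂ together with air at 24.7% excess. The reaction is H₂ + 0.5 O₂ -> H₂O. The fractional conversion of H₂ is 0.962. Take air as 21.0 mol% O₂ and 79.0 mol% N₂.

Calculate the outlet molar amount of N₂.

Stoichiometric O₂ = 0.5 × 173 = 86.5 lbmol/h; O₂ fed = 86.5 × 1.247 = 107.9 lbmol/h.
N₂ fed = 107.9 × 79/21 = 405.8 lbmol/h.
Fuel reacted = 0.962 × 173 → ξ = 166.4 lbmol/h.
Outlet (n = n₀ + ν ξ):
  H₂: 173 − 1(166.4) = 6.574
  O₂: 107.9 − 0.5(166.4) = 24.65
  N₂: 405.8 (inert)
  H₂O: 0 + 1(166.4) = 166.4

406 lbmol/h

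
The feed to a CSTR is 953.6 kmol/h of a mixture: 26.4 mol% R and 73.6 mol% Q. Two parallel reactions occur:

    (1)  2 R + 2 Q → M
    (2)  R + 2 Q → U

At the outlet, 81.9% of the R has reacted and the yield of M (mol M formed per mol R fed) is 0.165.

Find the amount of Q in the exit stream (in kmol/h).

Yield of M: 1ξ₁ / 251.8 = 0.165 → ξ₁ = 41.54 kmol/h.
Conversion of R: 2ξ₁ + 1ξ₂ = 0.819 × 251.8 = 206.2 → ξ₂ = 123.1 kmol/h.
Outlet amounts (n = n₀ + Σ ν·ξ):
  R: 251.8 − 2(41.54) − 1(123.1) = 45.57
  Q: 701.8 − 2(41.54) − 2(123.1) = 372.6
  M: 0 + 1(41.54) = 41.54
  U: 0 + 1(123.1) = 123.1

373 kmol/h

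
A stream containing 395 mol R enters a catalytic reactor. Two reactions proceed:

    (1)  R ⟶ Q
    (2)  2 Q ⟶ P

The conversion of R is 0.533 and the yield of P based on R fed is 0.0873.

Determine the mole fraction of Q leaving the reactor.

Conversion of R: R consumed = 1ξ₁ = 0.533 × 395 → ξ₁ = 210.5 mol.
Yield of P: 1ξ₂ / 395 = 0.0873 → ξ₂ = 34.48 mol.
Outlet amounts (n = n₀ + Σ ν·ξ):
  R: 395 − 1(210.5) = 184.5
  Q: 0 + 1(210.5) − 2(34.48) = 141.6
  P: 0 + 1(34.48) = 34.48
Total out = 360.5 mol; y_Q = 141.6 / 360.5 = 0.3927.

0.393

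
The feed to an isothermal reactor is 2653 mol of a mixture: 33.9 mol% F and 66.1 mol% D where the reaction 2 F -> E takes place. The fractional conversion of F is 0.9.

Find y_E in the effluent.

0.18

F reacted = 0.9 × 899.4 = 809.4 mol; ν_F = −2, so ξ = 809.4/2 = 404.7 mol.
Outlet amounts (n = n₀ + ν ξ):
  F: 899.4 − 2(404.7) = 89.94
  E: 0 + 1(404.7) = 404.7
  D: 1754 (inert)
Total out = 2248 mol; y_E = 404.7 / 2248 = 0.18.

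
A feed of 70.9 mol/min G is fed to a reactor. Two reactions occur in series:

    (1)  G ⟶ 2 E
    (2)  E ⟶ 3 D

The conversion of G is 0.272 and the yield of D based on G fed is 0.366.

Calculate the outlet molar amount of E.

Conversion of G: G consumed = 1ξ₁ = 0.272 × 70.9 → ξ₁ = 19.28 mol/min.
Yield of D: 3ξ₂ / 70.9 = 0.366 → ξ₂ = 8.65 mol/min.
Outlet amounts (n = n₀ + Σ ν·ξ):
  G: 70.9 − 1(19.28) = 51.62
  E: 0 + 2(19.28) − 1(8.65) = 29.92
  D: 0 + 3(8.65) = 25.95

29.9 mol/min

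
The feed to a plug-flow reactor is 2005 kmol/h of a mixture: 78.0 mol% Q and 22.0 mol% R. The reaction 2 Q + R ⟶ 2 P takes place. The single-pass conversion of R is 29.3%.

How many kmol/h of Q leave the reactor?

1310 kmol/h

R reacted = 0.293 × 441.1 = 129.2 kmol/h; ν_R = −1, so ξ = 129.2/1 = 129.2 kmol/h.
Outlet amounts (n = n₀ + ν ξ):
  Q: 1564 − 2(129.2) = 1305
  R: 441.1 − 1(129.2) = 311.9
  P: 0 + 2(129.2) = 258.5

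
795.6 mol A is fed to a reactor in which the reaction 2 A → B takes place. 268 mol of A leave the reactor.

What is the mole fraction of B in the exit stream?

For A: n = n₀ − 2ξ → 268 = 795.6 − 2ξ, giving ξ = 263.8 mol.
Outlet amounts (n = n₀ + ν ξ):
  A: 795.6 − 2(263.8) = 268
  B: 0 + 1(263.8) = 263.8
Total out = 531.8 mol; y_B = 263.8 / 531.8 = 0.4961.

0.496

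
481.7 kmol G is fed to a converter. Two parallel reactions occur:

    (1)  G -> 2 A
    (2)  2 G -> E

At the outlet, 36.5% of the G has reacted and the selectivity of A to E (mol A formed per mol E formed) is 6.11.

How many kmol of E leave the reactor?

34.8 kmol

Conversion of G: G consumed = 0.365 × 481.7 = 175.8 kmol = 1ξ₁ + 2ξ₂.
Selectivity: 2ξ₁ / (1ξ₂) = 6.11 → ξ₁ = 3.055 ξ₂.
Substitute: (1·3.055 + 2) ξ₂ = 175.8 → ξ₂ = 34.78 kmol, ξ₁ = 106.3 kmol.
Outlet amounts (n = n₀ + Σ ν·ξ):
  G: 481.7 − 1(106.3) − 2(34.78) = 305.9
  A: 0 + 2(106.3) = 212.5
  E: 0 + 1(34.78) = 34.78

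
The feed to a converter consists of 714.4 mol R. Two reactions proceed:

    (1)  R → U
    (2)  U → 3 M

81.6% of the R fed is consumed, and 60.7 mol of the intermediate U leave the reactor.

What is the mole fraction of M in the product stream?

0.891

Conversion of R: R consumed = 1ξ₁ = 0.816 × 714.4 → ξ₁ = 583 mol.
U balance: n_U = 0 + 1ξ₁ − 1ξ₂ = 60.7 → ξ₂ = (1·583 − 60.7)/1 = 522.3 mol.
Outlet amounts (n = n₀ + Σ ν·ξ):
  R: 714.4 − 1(583) = 131.4
  U: 0 + 1(583) − 1(522.3) = 60.7
  M: 0 + 3(522.3) = 1567
Total out = 1759 mol; y_M = 1567 / 1759 = 0.8908.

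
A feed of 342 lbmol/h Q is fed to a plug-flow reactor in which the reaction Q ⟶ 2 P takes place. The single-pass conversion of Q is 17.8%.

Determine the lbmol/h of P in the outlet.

122 lbmol/h

Q reacted = 0.178 × 342 = 60.88 lbmol/h; ν_Q = −1, so ξ = 60.88/1 = 60.88 lbmol/h.
Outlet amounts (n = n₀ + ν ξ):
  Q: 342 − 1(60.88) = 281.1
  P: 0 + 2(60.88) = 121.8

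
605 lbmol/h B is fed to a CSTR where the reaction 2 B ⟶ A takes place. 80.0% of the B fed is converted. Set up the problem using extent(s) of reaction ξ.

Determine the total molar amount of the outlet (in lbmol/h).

B reacted = 0.8 × 605 = 484 lbmol/h; ν_B = −2, so ξ = 484/2 = 242 lbmol/h.
Outlet amounts (n = n₀ + ν ξ):
  B: 605 − 2(242) = 121
  A: 0 + 1(242) = 242
Total out = 121 + 242 = 363 lbmol/h.

363 lbmol/h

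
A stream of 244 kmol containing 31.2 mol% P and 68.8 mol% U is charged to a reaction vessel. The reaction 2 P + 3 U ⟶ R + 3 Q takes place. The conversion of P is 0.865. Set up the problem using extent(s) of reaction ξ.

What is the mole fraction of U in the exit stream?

0.327

P reacted = 0.865 × 76.13 = 65.85 kmol; ν_P = −2, so ξ = 65.85/2 = 32.93 kmol.
Outlet amounts (n = n₀ + ν ξ):
  P: 76.13 − 2(32.93) = 10.28
  U: 167.9 − 3(32.93) = 69.1
  R: 0 + 1(32.93) = 32.93
  Q: 0 + 3(32.93) = 98.78
Total out = 211.1 kmol; y_U = 69.1 / 211.1 = 0.3274.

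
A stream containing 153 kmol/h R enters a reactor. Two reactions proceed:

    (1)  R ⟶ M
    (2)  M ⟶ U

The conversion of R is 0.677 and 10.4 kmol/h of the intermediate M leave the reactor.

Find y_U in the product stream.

0.609

Conversion of R: R consumed = 1ξ₁ = 0.677 × 153 → ξ₁ = 103.6 kmol/h.
M balance: n_M = 0 + 1ξ₁ − 1ξ₂ = 10.4 → ξ₂ = (1·103.6 − 10.4)/1 = 93.18 kmol/h.
Outlet amounts (n = n₀ + Σ ν·ξ):
  R: 153 − 1(103.6) = 49.42
  M: 0 + 1(103.6) − 1(93.18) = 10.4
  U: 0 + 1(93.18) = 93.18
Total out = 153 kmol/h; y_U = 93.18 / 153 = 0.609.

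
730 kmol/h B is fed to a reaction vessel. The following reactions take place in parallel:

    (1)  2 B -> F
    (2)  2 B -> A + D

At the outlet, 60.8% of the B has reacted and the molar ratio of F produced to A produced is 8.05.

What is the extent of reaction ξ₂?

ξ₂ = 24.5 kmol/h

Conversion of B: B consumed = 0.608 × 730 = 443.8 kmol/h = 2ξ₁ + 2ξ₂.
Selectivity: 1ξ₁ / (1ξ₂) = 8.05 → ξ₁ = 8.05 ξ₂.
Substitute: (2·8.05 + 2) ξ₂ = 443.8 → ξ₂ = 24.52 kmol/h, ξ₁ = 197.4 kmol/h.
Outlet amounts (n = n₀ + Σ ν·ξ):
  B: 730 − 2(197.4) − 2(24.52) = 286.2
  F: 0 + 1(197.4) = 197.4
  A: 0 + 1(24.52) = 24.52
  D: 0 + 1(24.52) = 24.52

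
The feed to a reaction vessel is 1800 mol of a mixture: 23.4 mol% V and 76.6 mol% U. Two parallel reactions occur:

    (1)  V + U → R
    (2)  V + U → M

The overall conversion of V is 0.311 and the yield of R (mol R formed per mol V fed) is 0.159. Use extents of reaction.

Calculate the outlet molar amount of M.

Yield of R: 1ξ₁ / 421.2 = 0.159 → ξ₁ = 66.97 mol.
Conversion of V: 1ξ₁ + 1ξ₂ = 0.311 × 421.2 = 131 → ξ₂ = 64.02 mol.
Outlet amounts (n = n₀ + Σ ν·ξ):
  V: 421.2 − 1(66.97) − 1(64.02) = 290.2
  U: 1379 − 1(66.97) − 1(64.02) = 1248
  R: 0 + 1(66.97) = 66.97
  M: 0 + 1(64.02) = 64.02

64 mol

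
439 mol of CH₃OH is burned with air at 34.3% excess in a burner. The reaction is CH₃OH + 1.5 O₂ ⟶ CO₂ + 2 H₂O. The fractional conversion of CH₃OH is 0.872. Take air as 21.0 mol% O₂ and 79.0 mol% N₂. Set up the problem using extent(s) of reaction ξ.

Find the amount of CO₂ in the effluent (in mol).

383 mol

Stoichiometric O₂ = 1.5 × 439 = 658.5 mol; O₂ fed = 658.5 × 1.343 = 884.4 mol.
N₂ fed = 884.4 × 79/21 = 3327 mol.
Fuel reacted = 0.872 × 439 → ξ = 382.8 mol.
Outlet (n = n₀ + ν ξ):
  CH₃OH: 439 − 1(382.8) = 56.19
  O₂: 884.4 − 1.5(382.8) = 310.2
  N₂: 3327 (inert)
  CO₂: 0 + 1(382.8) = 382.8
  H₂O: 0 + 2(382.8) = 765.6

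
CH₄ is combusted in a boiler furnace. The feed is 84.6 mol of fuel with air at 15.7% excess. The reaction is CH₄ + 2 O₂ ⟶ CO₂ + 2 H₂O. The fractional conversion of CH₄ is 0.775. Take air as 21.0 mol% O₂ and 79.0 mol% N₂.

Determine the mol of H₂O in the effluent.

Stoichiometric O₂ = 2 × 84.6 = 169.2 mol; O₂ fed = 169.2 × 1.157 = 195.8 mol.
N₂ fed = 195.8 × 79/21 = 736.4 mol.
Fuel reacted = 0.775 × 84.6 → ξ = 65.56 mol.
Outlet (n = n₀ + ν ξ):
  CH₄: 84.6 − 1(65.56) = 19.03
  O₂: 195.8 − 2(65.56) = 64.63
  N₂: 736.4 (inert)
  CO₂: 0 + 1(65.56) = 65.56
  H₂O: 0 + 2(65.56) = 131.1

131 mol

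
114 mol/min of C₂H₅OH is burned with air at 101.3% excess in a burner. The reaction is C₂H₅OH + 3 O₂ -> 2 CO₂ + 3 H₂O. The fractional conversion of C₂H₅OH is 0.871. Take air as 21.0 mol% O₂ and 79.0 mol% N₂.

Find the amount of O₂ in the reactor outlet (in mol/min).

391 mol/min

Stoichiometric O₂ = 3 × 114 = 342 mol/min; O₂ fed = 342 × 2.013 = 688.4 mol/min.
N₂ fed = 688.4 × 79/21 = 2590 mol/min.
Fuel reacted = 0.871 × 114 → ξ = 99.29 mol/min.
Outlet (n = n₀ + ν ξ):
  C₂H₅OH: 114 − 1(99.29) = 14.71
  O₂: 688.4 − 3(99.29) = 390.6
  N₂: 2590 (inert)
  CO₂: 0 + 2(99.29) = 198.6
  H₂O: 0 + 3(99.29) = 297.9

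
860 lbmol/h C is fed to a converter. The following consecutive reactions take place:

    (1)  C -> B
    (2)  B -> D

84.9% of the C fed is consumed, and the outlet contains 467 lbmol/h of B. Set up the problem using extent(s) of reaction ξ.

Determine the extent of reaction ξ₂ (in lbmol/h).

ξ₂ = 263 lbmol/h

Conversion of C: C consumed = 1ξ₁ = 0.849 × 860 → ξ₁ = 730.1 lbmol/h.
B balance: n_B = 0 + 1ξ₁ − 1ξ₂ = 467 → ξ₂ = (1·730.1 − 467)/1 = 263.1 lbmol/h.
Outlet amounts (n = n₀ + Σ ν·ξ):
  C: 860 − 1(730.1) = 129.9
  B: 0 + 1(730.1) − 1(263.1) = 467
  D: 0 + 1(263.1) = 263.1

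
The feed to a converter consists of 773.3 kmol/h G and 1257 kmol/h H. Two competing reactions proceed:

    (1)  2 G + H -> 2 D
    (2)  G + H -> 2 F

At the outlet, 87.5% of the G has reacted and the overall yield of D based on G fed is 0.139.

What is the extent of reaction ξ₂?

Yield of D: 2ξ₁ / 773.3 = 0.139 → ξ₁ = 53.74 kmol/h.
Conversion of G: 2ξ₁ + 1ξ₂ = 0.875 × 773.3 = 676.6 → ξ₂ = 569.1 kmol/h.
Outlet amounts (n = n₀ + Σ ν·ξ):
  G: 773.3 − 2(53.74) − 1(569.1) = 96.66
  H: 1257 − 1(53.74) − 1(569.1) = 634.1
  D: 0 + 2(53.74) = 107.5
  F: 0 + 2(569.1) = 1138

ξ₂ = 569 kmol/h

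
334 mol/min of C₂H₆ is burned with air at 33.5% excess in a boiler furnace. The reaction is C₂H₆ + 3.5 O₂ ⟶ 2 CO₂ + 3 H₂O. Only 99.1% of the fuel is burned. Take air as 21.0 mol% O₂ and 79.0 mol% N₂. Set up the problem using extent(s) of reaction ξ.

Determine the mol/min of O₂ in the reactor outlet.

402 mol/min

Stoichiometric O₂ = 3.5 × 334 = 1169 mol/min; O₂ fed = 1169 × 1.335 = 1561 mol/min.
N₂ fed = 1561 × 79/21 = 5871 mol/min.
Fuel reacted = 0.991 × 334 → ξ = 331 mol/min.
Outlet (n = n₀ + ν ξ):
  C₂H₆: 334 − 1(331) = 3.006
  O₂: 1561 − 3.5(331) = 402.1
  N₂: 5871 (inert)
  CO₂: 0 + 2(331) = 662
  H₂O: 0 + 3(331) = 993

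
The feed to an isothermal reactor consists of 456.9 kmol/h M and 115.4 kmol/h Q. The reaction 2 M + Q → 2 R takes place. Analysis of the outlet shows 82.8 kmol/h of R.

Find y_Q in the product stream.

0.139

For R: n = n₀ + 2ξ → 82.8 = 0 + 2ξ, giving ξ = 41.4 kmol/h.
Outlet amounts (n = n₀ + ν ξ):
  M: 456.9 − 2(41.4) = 374.1
  Q: 115.4 − 1(41.4) = 74
  R: 0 + 2(41.4) = 82.8
Total out = 530.9 kmol/h; y_Q = 74 / 530.9 = 0.1394.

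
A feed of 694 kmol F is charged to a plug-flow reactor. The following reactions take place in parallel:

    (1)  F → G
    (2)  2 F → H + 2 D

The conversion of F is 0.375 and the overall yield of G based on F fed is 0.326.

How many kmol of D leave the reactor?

34 kmol

Yield of G: 1ξ₁ / 694 = 0.326 → ξ₁ = 226.2 kmol.
Conversion of F: 1ξ₁ + 2ξ₂ = 0.375 × 694 = 260.2 → ξ₂ = 17 kmol.
Outlet amounts (n = n₀ + Σ ν·ξ):
  F: 694 − 1(226.2) − 2(17) = 433.8
  G: 0 + 1(226.2) = 226.2
  H: 0 + 1(17) = 17
  D: 0 + 2(17) = 34.01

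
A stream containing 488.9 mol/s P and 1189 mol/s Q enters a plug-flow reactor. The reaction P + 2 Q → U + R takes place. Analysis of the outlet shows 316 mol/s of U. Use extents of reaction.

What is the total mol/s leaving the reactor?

1360 mol/s

For U: n = n₀ + 1ξ → 316 = 0 + 1ξ, giving ξ = 316 mol/s.
Outlet amounts (n = n₀ + ν ξ):
  P: 488.9 − 1(316) = 172.9
  Q: 1189 − 2(316) = 557
  U: 0 + 1(316) = 316
  R: 0 + 1(316) = 316
Total out = 172.9 + 557 + 316 + 316 = 1362 mol/s.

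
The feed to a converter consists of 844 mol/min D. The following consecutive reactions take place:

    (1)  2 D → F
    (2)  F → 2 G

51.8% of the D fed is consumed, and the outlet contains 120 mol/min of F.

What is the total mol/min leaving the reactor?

724 mol/min

Conversion of D: D consumed = 2ξ₁ = 0.518 × 844 → ξ₁ = 218.6 mol/min.
F balance: n_F = 0 + 1ξ₁ − 1ξ₂ = 120 → ξ₂ = (1·218.6 − 120)/1 = 98.6 mol/min.
Outlet amounts (n = n₀ + Σ ν·ξ):
  D: 844 − 2(218.6) = 406.8
  F: 0 + 1(218.6) − 1(98.6) = 120
  G: 0 + 2(98.6) = 197.2
Total out = 406.8 + 120 + 197.2 = 724 mol/min.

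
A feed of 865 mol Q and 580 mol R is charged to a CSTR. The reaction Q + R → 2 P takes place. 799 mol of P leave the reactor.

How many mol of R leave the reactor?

For P: n = n₀ + 2ξ → 799 = 0 + 2ξ, giving ξ = 399.5 mol.
Outlet amounts (n = n₀ + ν ξ):
  Q: 865 − 1(399.5) = 465.5
  R: 580 − 1(399.5) = 180.5
  P: 0 + 2(399.5) = 799

180 mol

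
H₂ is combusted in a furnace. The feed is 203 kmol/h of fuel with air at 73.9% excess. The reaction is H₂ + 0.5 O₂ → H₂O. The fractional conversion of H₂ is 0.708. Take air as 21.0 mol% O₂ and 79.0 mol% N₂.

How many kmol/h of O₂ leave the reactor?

Stoichiometric O₂ = 0.5 × 203 = 101.5 kmol/h; O₂ fed = 101.5 × 1.739 = 176.5 kmol/h.
N₂ fed = 176.5 × 79/21 = 664 kmol/h.
Fuel reacted = 0.708 × 203 → ξ = 143.7 kmol/h.
Outlet (n = n₀ + ν ξ):
  H₂: 203 − 1(143.7) = 59.28
  O₂: 176.5 − 0.5(143.7) = 104.6
  N₂: 664 (inert)
  H₂O: 0 + 1(143.7) = 143.7

105 kmol/h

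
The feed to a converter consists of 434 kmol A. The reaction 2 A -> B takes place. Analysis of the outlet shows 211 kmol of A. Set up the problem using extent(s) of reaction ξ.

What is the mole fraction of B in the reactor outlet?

0.346

For A: n = n₀ − 2ξ → 211 = 434 − 2ξ, giving ξ = 111.5 kmol.
Outlet amounts (n = n₀ + ν ξ):
  A: 434 − 2(111.5) = 211
  B: 0 + 1(111.5) = 111.5
Total out = 322.5 kmol; y_B = 111.5 / 322.5 = 0.3457.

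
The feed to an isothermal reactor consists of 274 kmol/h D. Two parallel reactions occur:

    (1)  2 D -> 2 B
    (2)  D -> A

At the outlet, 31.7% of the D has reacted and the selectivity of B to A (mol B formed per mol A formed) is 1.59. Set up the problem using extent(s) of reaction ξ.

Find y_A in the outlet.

Conversion of D: D consumed = 0.317 × 274 = 86.86 kmol/h = 2ξ₁ + 1ξ₂.
Selectivity: 2ξ₁ / (1ξ₂) = 1.59 → ξ₁ = 0.795 ξ₂.
Substitute: (2·0.795 + 1) ξ₂ = 86.86 → ξ₂ = 33.54 kmol/h, ξ₁ = 26.66 kmol/h.
Outlet amounts (n = n₀ + Σ ν·ξ):
  D: 274 − 2(26.66) − 1(33.54) = 187.1
  B: 0 + 2(26.66) = 53.32
  A: 0 + 1(33.54) = 33.54
Total out = 274 kmol/h; y_A = 33.54 / 274 = 0.1224.

0.122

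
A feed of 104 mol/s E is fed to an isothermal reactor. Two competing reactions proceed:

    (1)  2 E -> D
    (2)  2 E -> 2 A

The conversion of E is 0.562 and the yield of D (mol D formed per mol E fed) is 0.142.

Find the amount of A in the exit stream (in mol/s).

28.9 mol/s

Yield of D: 1ξ₁ / 104 = 0.142 → ξ₁ = 14.77 mol/s.
Conversion of E: 2ξ₁ + 2ξ₂ = 0.562 × 104 = 58.45 → ξ₂ = 14.46 mol/s.
Outlet amounts (n = n₀ + Σ ν·ξ):
  E: 104 − 2(14.77) − 2(14.46) = 45.55
  D: 0 + 1(14.77) = 14.77
  A: 0 + 2(14.46) = 28.91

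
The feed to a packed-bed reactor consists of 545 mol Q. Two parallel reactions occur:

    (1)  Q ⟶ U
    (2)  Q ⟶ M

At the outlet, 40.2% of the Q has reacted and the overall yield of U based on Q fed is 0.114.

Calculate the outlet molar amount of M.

157 mol

Yield of U: 1ξ₁ / 545 = 0.114 → ξ₁ = 62.13 mol.
Conversion of Q: 1ξ₁ + 1ξ₂ = 0.402 × 545 = 219.1 → ξ₂ = 157 mol.
Outlet amounts (n = n₀ + Σ ν·ξ):
  Q: 545 − 1(62.13) − 1(157) = 325.9
  U: 0 + 1(62.13) = 62.13
  M: 0 + 1(157) = 157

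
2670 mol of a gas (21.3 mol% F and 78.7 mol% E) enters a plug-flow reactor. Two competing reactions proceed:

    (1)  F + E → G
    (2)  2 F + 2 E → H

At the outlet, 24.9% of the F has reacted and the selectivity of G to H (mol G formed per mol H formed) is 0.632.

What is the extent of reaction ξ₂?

ξ₂ = 53.8 mol

Conversion of F: F consumed = 0.249 × 568.7 = 141.6 mol = 1ξ₁ + 2ξ₂.
Selectivity: 1ξ₁ / (1ξ₂) = 0.632 → ξ₁ = 0.632 ξ₂.
Substitute: (1·0.632 + 2) ξ₂ = 141.6 → ξ₂ = 53.8 mol, ξ₁ = 34 mol.
Outlet amounts (n = n₀ + Σ ν·ξ):
  F: 568.7 − 1(34) − 2(53.8) = 427.1
  E: 2101 − 1(34) − 2(53.8) = 1960
  G: 0 + 1(34) = 34
  H: 0 + 1(53.8) = 53.8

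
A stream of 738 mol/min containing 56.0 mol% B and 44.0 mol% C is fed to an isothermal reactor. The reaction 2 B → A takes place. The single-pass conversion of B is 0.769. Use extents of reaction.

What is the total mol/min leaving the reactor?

579 mol/min

B reacted = 0.769 × 413.3 = 317.8 mol/min; ν_B = −2, so ξ = 317.8/2 = 158.9 mol/min.
Outlet amounts (n = n₀ + ν ξ):
  B: 413.3 − 2(158.9) = 95.47
  A: 0 + 1(158.9) = 158.9
  C: 324.7 (inert)
Total out = 95.47 + 158.9 + 324.7 = 579.1 mol/min.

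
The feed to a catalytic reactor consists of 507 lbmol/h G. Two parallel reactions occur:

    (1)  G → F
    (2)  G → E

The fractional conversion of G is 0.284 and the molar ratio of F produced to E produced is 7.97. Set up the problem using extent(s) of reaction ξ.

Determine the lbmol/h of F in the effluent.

Conversion of G: G consumed = 0.284 × 507 = 144 lbmol/h = 1ξ₁ + 1ξ₂.
Selectivity: 1ξ₁ / (1ξ₂) = 7.97 → ξ₁ = 7.97 ξ₂.
Substitute: (1·7.97 + 1) ξ₂ = 144 → ξ₂ = 16.05 lbmol/h, ξ₁ = 127.9 lbmol/h.
Outlet amounts (n = n₀ + Σ ν·ξ):
  G: 507 − 1(127.9) − 1(16.05) = 363
  F: 0 + 1(127.9) = 127.9
  E: 0 + 1(16.05) = 16.05

128 lbmol/h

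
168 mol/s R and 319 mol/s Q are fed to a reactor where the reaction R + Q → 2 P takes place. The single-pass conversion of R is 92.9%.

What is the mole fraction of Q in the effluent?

R reacted = 0.929 × 168 = 156.1 mol/s; ν_R = −1, so ξ = 156.1/1 = 156.1 mol/s.
Outlet amounts (n = n₀ + ν ξ):
  R: 168 − 1(156.1) = 11.93
  Q: 319 − 1(156.1) = 162.9
  P: 0 + 2(156.1) = 312.1
Total out = 487 mol/s; y_Q = 162.9 / 487 = 0.3346.

0.335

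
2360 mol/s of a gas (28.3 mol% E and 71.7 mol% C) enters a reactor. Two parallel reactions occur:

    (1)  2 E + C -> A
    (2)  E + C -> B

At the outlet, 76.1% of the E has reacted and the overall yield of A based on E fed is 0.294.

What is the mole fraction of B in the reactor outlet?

0.0624

Yield of A: 1ξ₁ / 667.9 = 0.294 → ξ₁ = 196.4 mol/s.
Conversion of E: 2ξ₁ + 1ξ₂ = 0.761 × 667.9 = 508.3 → ξ₂ = 115.5 mol/s.
Outlet amounts (n = n₀ + Σ ν·ξ):
  E: 667.9 − 2(196.4) − 1(115.5) = 159.6
  C: 1692 − 1(196.4) − 1(115.5) = 1380
  A: 0 + 1(196.4) = 196.4
  B: 0 + 1(115.5) = 115.5
Total out = 1852 mol/s; y_B = 115.5 / 1852 = 0.0624.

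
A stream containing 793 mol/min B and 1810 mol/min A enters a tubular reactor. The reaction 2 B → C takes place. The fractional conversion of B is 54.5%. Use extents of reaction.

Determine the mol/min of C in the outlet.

216 mol/min

B reacted = 0.545 × 793 = 432.2 mol/min; ν_B = −2, so ξ = 432.2/2 = 216.1 mol/min.
Outlet amounts (n = n₀ + ν ξ):
  B: 793 − 2(216.1) = 360.8
  C: 0 + 1(216.1) = 216.1
  A: 1810 (inert)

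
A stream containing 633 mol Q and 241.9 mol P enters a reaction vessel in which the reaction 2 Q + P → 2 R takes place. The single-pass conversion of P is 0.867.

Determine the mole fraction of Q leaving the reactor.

0.321

P reacted = 0.867 × 241.9 = 209.7 mol; ν_P = −1, so ξ = 209.7/1 = 209.7 mol.
Outlet amounts (n = n₀ + ν ξ):
  Q: 633 − 2(209.7) = 213.5
  P: 241.9 − 1(209.7) = 32.17
  R: 0 + 2(209.7) = 419.5
Total out = 665.2 mol; y_Q = 213.5 / 665.2 = 0.321.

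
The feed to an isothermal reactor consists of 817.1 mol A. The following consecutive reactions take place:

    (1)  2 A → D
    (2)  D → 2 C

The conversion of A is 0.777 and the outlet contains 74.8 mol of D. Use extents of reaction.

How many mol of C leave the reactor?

485 mol

Conversion of A: A consumed = 2ξ₁ = 0.777 × 817.1 → ξ₁ = 317.4 mol.
D balance: n_D = 0 + 1ξ₁ − 1ξ₂ = 74.8 → ξ₂ = (1·317.4 − 74.8)/1 = 242.6 mol.
Outlet amounts (n = n₀ + Σ ν·ξ):
  A: 817.1 − 2(317.4) = 182.2
  D: 0 + 1(317.4) − 1(242.6) = 74.8
  C: 0 + 2(242.6) = 485.3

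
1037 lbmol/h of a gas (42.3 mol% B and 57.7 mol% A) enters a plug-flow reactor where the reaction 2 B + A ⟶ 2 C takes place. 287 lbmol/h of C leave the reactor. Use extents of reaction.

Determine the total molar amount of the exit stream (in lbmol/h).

For C: n = n₀ + 2ξ → 287 = 0 + 2ξ, giving ξ = 143.5 lbmol/h.
Outlet amounts (n = n₀ + ν ξ):
  B: 438.7 − 2(143.5) = 151.7
  A: 598.3 − 1(143.5) = 454.8
  C: 0 + 2(143.5) = 287
Total out = 151.7 + 454.8 + 287 = 893.5 lbmol/h.

894 lbmol/h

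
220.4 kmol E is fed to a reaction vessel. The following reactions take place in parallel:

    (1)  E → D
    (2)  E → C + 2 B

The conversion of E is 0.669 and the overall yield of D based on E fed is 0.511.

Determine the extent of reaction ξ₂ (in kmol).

Yield of D: 1ξ₁ / 220.4 = 0.511 → ξ₁ = 112.6 kmol.
Conversion of E: 1ξ₁ + 1ξ₂ = 0.669 × 220.4 = 147.4 → ξ₂ = 34.82 kmol.
Outlet amounts (n = n₀ + Σ ν·ξ):
  E: 220.4 − 1(112.6) − 1(34.82) = 72.95
  D: 0 + 1(112.6) = 112.6
  C: 0 + 1(34.82) = 34.82
  B: 0 + 2(34.82) = 69.65

ξ₂ = 34.8 kmol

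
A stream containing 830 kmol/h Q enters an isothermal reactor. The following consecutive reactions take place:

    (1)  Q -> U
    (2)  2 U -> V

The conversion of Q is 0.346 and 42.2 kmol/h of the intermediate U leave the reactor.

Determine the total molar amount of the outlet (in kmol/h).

708 kmol/h

Conversion of Q: Q consumed = 1ξ₁ = 0.346 × 830 → ξ₁ = 287.2 kmol/h.
U balance: n_U = 0 + 1ξ₁ − 2ξ₂ = 42.2 → ξ₂ = (1·287.2 − 42.2)/2 = 122.5 kmol/h.
Outlet amounts (n = n₀ + Σ ν·ξ):
  Q: 830 − 1(287.2) = 542.8
  U: 0 + 1(287.2) − 2(122.5) = 42.2
  V: 0 + 1(122.5) = 122.5
Total out = 542.8 + 42.2 + 122.5 = 707.5 kmol/h.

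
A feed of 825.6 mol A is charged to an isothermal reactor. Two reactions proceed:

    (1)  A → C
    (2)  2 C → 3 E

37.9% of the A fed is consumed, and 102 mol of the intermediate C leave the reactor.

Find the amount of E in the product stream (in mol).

316 mol

Conversion of A: A consumed = 1ξ₁ = 0.379 × 825.6 → ξ₁ = 312.9 mol.
C balance: n_C = 0 + 1ξ₁ − 2ξ₂ = 102 → ξ₂ = (1·312.9 − 102)/2 = 105.5 mol.
Outlet amounts (n = n₀ + Σ ν·ξ):
  A: 825.6 − 1(312.9) = 512.7
  C: 0 + 1(312.9) − 2(105.5) = 102
  E: 0 + 3(105.5) = 316.4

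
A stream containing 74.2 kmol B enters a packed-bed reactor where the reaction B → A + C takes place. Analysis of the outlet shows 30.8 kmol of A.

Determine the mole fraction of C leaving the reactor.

For A: n = n₀ + 1ξ → 30.8 = 0 + 1ξ, giving ξ = 30.8 kmol.
Outlet amounts (n = n₀ + ν ξ):
  B: 74.2 − 1(30.8) = 43.4
  A: 0 + 1(30.8) = 30.8
  C: 0 + 1(30.8) = 30.8
Total out = 105 kmol; y_C = 30.8 / 105 = 0.2933.

0.293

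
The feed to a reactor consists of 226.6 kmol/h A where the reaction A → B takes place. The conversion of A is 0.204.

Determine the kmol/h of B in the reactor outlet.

46.2 kmol/h

A reacted = 0.204 × 226.6 = 46.23 kmol/h; ν_A = −1, so ξ = 46.23/1 = 46.23 kmol/h.
Outlet amounts (n = n₀ + ν ξ):
  A: 226.6 − 1(46.23) = 180.4
  B: 0 + 1(46.23) = 46.23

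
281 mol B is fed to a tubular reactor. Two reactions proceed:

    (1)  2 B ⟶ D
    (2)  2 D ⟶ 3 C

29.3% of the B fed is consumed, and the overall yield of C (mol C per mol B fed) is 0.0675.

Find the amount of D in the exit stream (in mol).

28.5 mol

Conversion of B: B consumed = 2ξ₁ = 0.293 × 281 → ξ₁ = 41.17 mol.
Yield of C: 3ξ₂ / 281 = 0.0675 → ξ₂ = 6.323 mol.
Outlet amounts (n = n₀ + Σ ν·ξ):
  B: 281 − 2(41.17) = 198.7
  D: 0 + 1(41.17) − 2(6.323) = 28.52
  C: 0 + 3(6.323) = 18.97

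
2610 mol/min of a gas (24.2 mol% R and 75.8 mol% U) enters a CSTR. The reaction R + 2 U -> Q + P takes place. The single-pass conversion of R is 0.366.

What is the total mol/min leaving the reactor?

2380 mol/min

R reacted = 0.366 × 631.6 = 231.2 mol/min; ν_R = −1, so ξ = 231.2/1 = 231.2 mol/min.
Outlet amounts (n = n₀ + ν ξ):
  R: 631.6 − 1(231.2) = 400.4
  U: 1978 − 2(231.2) = 1516
  Q: 0 + 1(231.2) = 231.2
  P: 0 + 1(231.2) = 231.2
Total out = 400.4 + 1516 + 231.2 + 231.2 = 2379 mol/min.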